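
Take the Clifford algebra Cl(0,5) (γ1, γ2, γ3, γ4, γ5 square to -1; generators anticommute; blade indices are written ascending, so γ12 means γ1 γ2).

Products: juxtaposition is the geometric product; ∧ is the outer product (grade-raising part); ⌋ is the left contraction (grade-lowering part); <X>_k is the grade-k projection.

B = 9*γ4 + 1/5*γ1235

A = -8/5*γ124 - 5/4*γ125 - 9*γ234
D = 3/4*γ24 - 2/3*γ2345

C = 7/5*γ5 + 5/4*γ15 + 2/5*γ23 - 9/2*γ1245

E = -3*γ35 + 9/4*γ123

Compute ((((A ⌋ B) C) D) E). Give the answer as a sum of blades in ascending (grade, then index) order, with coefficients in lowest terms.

step 1: 1/4*γ3
step 2: 1/10*γ2 + 7/20*γ35 - 5/16*γ135 - 9/8*γ12345
step 3: 3/4*γ1 - 3/40*γ4 - 7/30*γ24 + 5/24*γ124 - 27/32*γ135 + 1/15*γ345 - 21/80*γ2345 + 15/64*γ12345
step 4: -81/32*γ1 - 1/5*γ4 - 27/16*γ23 + 63/80*γ24 + 243/128*γ25 + 15/32*γ34 + 135/256*γ45 - 45/64*γ124 + 21/40*γ134 - 9/4*γ135 + 189/320*γ145 - 9/40*γ345 + 27/160*γ1234 - 3/20*γ1245 - 7/10*γ2345 + 5/8*γ12345
Answer: -81/32*γ1 - 1/5*γ4 - 27/16*γ23 + 63/80*γ24 + 243/128*γ25 + 15/32*γ34 + 135/256*γ45 - 45/64*γ124 + 21/40*γ134 - 9/4*γ135 + 189/320*γ145 - 9/40*γ345 + 27/160*γ1234 - 3/20*γ1245 - 7/10*γ2345 + 5/8*γ12345


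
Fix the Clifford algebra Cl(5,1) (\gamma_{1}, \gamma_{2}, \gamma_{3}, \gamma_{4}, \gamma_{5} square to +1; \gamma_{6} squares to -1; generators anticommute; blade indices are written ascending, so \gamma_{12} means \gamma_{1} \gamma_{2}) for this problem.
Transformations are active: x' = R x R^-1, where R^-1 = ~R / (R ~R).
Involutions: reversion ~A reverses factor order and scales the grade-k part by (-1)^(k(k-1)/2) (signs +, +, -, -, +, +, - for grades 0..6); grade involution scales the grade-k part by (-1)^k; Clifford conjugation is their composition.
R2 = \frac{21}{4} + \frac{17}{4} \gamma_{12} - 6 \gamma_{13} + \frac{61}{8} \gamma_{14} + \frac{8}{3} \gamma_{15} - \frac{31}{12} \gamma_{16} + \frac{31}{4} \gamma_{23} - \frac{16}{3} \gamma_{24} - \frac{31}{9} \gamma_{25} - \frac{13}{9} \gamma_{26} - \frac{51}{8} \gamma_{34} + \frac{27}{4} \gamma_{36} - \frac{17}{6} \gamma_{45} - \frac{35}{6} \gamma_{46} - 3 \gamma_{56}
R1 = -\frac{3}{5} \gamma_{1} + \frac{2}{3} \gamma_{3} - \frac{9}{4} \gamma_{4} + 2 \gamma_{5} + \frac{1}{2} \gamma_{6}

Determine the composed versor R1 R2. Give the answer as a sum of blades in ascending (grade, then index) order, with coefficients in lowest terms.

Distribute over the terms of R1 (each basis-blade product reordered to ascending indices, repeated generators contracted through their squares):
(-\frac{3}{5} \gamma_{1}) R2 = -\frac{63}{20} \gamma_{1} - \frac{51}{20} \gamma_{2} + \frac{18}{5} \gamma_{3} - \frac{183}{40} \gamma_{4} - \frac{8}{5} \gamma_{5} + \frac{31}{20} \gamma_{6} - \frac{93}{20} \gamma_{123} + \frac{16}{5} \gamma_{124} + \frac{31}{15} \gamma_{125} + \frac{13}{15} \gamma_{126} + \frac{153}{40} \gamma_{134} - \frac{81}{20} \gamma_{136} + \frac{17}{10} \gamma_{145} + \frac{7}{2} \gamma_{146} + \frac{9}{5} \gamma_{156}
(\frac{2}{3} \gamma_{3}) R2 = 4 \gamma_{1} - \frac{31}{6} \gamma_{2} + \frac{7}{2} \gamma_{3} - \frac{17}{4} \gamma_{4} + \frac{9}{2} \gamma_{6} + \frac{17}{6} \gamma_{123} - \frac{61}{12} \gamma_{134} - \frac{16}{9} \gamma_{135} + \frac{31}{18} \gamma_{136} + \frac{32}{9} \gamma_{234} + \frac{62}{27} \gamma_{235} + \frac{26}{27} \gamma_{236} - \frac{17}{9} \gamma_{345} - \frac{35}{9} \gamma_{346} - 2 \gamma_{356}
(-\frac{9}{4} \gamma_{4}) R2 = \frac{549}{32} \gamma_{1} - 12 \gamma_{2} - \frac{459}{32} \gamma_{3} - \frac{189}{16} \gamma_{4} + \frac{51}{8} \gamma_{5} + \frac{105}{8} \gamma_{6} - \frac{153}{16} \gamma_{124} + \frac{27}{2} \gamma_{134} + 6 \gamma_{145} - \frac{93}{16} \gamma_{146} - \frac{279}{16} \gamma_{234} - \frac{31}{4} \gamma_{245} - \frac{13}{4} \gamma_{246} + \frac{243}{16} \gamma_{346} + \frac{27}{4} \gamma_{456}
(2 \gamma_{5}) R2 = -\frac{16}{3} \gamma_{1} + \frac{62}{9} \gamma_{2} + \frac{17}{3} \gamma_{4} + \frac{21}{2} \gamma_{5} - 6 \gamma_{6} + \frac{17}{2} \gamma_{125} - 12 \gamma_{135} + \frac{61}{4} \gamma_{145} + \frac{31}{6} \gamma_{156} + \frac{31}{2} \gamma_{235} - \frac{32}{3} \gamma_{245} + \frac{26}{9} \gamma_{256} - \frac{51}{4} \gamma_{345} - \frac{27}{2} \gamma_{356} + \frac{35}{3} \gamma_{456}
(\frac{1}{2} \gamma_{6}) R2 = -\frac{31}{24} \gamma_{1} - \frac{13}{18} \gamma_{2} + \frac{27}{8} \gamma_{3} - \frac{35}{12} \gamma_{4} - \frac{3}{2} \gamma_{5} + \frac{21}{8} \gamma_{6} + \frac{17}{8} \gamma_{126} - 3 \gamma_{136} + \frac{61}{16} \gamma_{146} + \frac{4}{3} \gamma_{156} + \frac{31}{8} \gamma_{236} - \frac{8}{3} \gamma_{246} - \frac{31}{18} \gamma_{256} - \frac{51}{16} \gamma_{346} - \frac{17}{12} \gamma_{456}
Summing the partial products and collecting blades:
Answer: \frac{1821}{160} \gamma_{1} - \frac{271}{20} \gamma_{2} - \frac{619}{160} \gamma_{3} - \frac{1431}{80} \gamma_{4} + \frac{551}{40} \gamma_{5} + \frac{79}{5} \gamma_{6} - \frac{109}{60} \gamma_{123} - \frac{509}{80} \gamma_{124} + \frac{317}{30} \gamma_{125} + \frac{359}{120} \gamma_{126} + \frac{1469}{120} \gamma_{134} - \frac{124}{9} \gamma_{135} - \frac{959}{180} \gamma_{136} + \frac{459}{20} \gamma_{145} + \frac{3}{2} \gamma_{146} + \frac{83}{10} \gamma_{156} - \frac{1999}{144} \gamma_{234} + \frac{961}{54} \gamma_{235} + \frac{1045}{216} \gamma_{236} - \frac{221}{12} \gamma_{245} - \frac{71}{12} \gamma_{246} + \frac{7}{6} \gamma_{256} - \frac{527}{36} \gamma_{345} + \frac{73}{9} \gamma_{346} - \frac{31}{2} \gamma_{356} + 17 \gamma_{456}


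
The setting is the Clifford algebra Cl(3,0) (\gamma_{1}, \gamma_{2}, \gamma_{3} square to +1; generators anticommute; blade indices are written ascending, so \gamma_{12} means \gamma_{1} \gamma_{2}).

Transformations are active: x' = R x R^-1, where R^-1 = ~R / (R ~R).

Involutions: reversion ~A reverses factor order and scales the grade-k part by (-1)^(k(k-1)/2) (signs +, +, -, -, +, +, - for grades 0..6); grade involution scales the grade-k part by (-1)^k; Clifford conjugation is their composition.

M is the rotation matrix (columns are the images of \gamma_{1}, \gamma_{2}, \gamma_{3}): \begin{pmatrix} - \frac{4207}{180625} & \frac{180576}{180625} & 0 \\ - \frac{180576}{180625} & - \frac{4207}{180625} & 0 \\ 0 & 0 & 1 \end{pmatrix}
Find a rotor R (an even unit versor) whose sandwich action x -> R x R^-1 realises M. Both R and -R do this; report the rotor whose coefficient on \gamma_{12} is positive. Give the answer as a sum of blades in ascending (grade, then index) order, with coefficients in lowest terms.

Method: write R = a + b12*\gamma_{12} + b13*\gamma_{13} + b23*\gamma_{23} with a^2 + b12^2 + b13^2 + b23^2 = 1 (so R^-1 = ~R). Expanding the columns R e_j ~R gives tr M = 4a^2 - 1 and, from the antisymmetric part, M21 - M12 = -4a*b12, M13 - M31 = 4a*b13, M32 - M23 = -4a*b23.
Here tr M = \frac{172211}{180625}, so a^2 = (1 + tr M)/4 = \frac{88209}{180625} and a = ±\frac{297}{425}. Taking a = \frac{297}{425}: M21 - M12 = -\frac{361152}{180625}, M13 - M31 = 0, M32 - M23 = 0, giving b12 = \frac{304}{425}, b13 = 0, b23 = 0, i.e. R = \frac{297}{425} + \frac{304}{425} \gamma_{12}.
Its \gamma_{12} coefficient is already positive.
Answer: \frac{297}{425} + \frac{304}{425} \gamma_{12}. Key observation: the double cover Spin(3) -> SO(3) sends R and -R to the same matrix (trace \frac{172211}{180625} here), so the stated sign of the \gamma_{12} coefficient is what selects one sheet.


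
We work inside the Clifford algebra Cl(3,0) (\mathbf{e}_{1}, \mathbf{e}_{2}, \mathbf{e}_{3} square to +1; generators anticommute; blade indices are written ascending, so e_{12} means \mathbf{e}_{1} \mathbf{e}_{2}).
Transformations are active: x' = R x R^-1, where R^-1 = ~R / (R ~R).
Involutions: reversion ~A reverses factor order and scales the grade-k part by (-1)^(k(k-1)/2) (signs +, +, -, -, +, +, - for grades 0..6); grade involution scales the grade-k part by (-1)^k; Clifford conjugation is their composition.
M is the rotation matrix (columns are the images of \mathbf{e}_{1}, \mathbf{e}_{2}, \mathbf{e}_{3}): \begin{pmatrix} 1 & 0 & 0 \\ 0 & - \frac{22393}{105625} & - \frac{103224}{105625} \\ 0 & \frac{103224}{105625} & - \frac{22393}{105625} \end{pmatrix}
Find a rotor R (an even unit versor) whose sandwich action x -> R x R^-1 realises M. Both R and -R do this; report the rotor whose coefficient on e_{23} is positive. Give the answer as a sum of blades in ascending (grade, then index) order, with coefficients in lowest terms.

Method: write R = a + b12*e_{12} + b13*e_{13} + b23*e_{23} with a^2 + b12^2 + b13^2 + b23^2 = 1 (so R^-1 = ~R). Expanding the columns R e_j ~R gives tr M = 4a^2 - 1 and, from the antisymmetric part, M21 - M12 = -4a*b12, M13 - M31 = 4a*b13, M32 - M23 = -4a*b23.
Here tr M = \frac{60839}{105625}, so a^2 = (1 + tr M)/4 = \frac{41616}{105625} and a = ±\frac{204}{325}. Taking a = \frac{204}{325}: M21 - M12 = 0, M13 - M31 = 0, M32 - M23 = \frac{206448}{105625}, giving b12 = 0, b13 = 0, b23 = -\frac{253}{325}, i.e. R = \frac{204}{325} - \frac{253}{325} e_{23}.
Its e_{23} coefficient is negative, so report the other preimage -R.
Answer: -\frac{204}{325} + \frac{253}{325} e_{23}. Note: both R and -R realise this M (trace \frac{60839}{105625}); the covering map identifies them, and the e_{23}-coefficient sign is the tie-breaker.


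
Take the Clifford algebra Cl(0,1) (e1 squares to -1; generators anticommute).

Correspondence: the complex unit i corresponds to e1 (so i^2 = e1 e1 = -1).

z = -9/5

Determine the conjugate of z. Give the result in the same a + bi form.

In blades: z = -9/5.
Conjugation here is Clifford conjugation: the scalar is fixed and the grade-1 and grade-2 blades all flip sign, giving -9/5; translating back:
Answer: -9/5


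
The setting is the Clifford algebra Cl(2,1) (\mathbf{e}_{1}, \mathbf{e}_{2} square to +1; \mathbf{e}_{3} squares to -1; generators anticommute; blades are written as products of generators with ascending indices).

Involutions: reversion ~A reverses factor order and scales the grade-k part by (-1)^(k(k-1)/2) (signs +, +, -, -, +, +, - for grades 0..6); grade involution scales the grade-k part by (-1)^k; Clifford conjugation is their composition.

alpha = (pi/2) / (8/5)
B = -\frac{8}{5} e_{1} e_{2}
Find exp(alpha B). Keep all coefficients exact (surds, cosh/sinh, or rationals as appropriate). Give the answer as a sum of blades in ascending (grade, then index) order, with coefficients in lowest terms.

B^2 = (-\frac{8}{5})^2*(e_{1} e_{2})^2 = \frac{64}{25}*(-1) = -\frac{64}{25} (a basis 2-blade squares to minus the product of its generators' squares).
B^2 = -\frac{64}{25} — circular case — the even/odd split gives cos and sin: l = \frac{8}{5}, alpha*l = \frac{\pi}{2}, so exp(alpha B) = cos(\frac{\pi}{2}) + (sin(\frac{\pi}{2})/(\frac{8}{5}))*B = 0 + (\frac{5}{8})*B.
Answer: -e_{1} e_{2}


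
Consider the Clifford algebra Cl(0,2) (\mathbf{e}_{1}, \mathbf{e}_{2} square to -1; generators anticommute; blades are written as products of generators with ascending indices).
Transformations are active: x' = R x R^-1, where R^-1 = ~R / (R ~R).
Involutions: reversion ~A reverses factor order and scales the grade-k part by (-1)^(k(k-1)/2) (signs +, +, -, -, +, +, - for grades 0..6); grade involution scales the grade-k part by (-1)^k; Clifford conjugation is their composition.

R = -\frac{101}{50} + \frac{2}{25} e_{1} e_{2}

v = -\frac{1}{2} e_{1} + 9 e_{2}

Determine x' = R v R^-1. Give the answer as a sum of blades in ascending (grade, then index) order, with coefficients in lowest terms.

~R = -\frac{101}{50} - \frac{2}{25} e_{1} e_{2}, and R ~R = \frac{10217}{2500}, so R^-1 = ~R / (\frac{10217}{2500}).
R v = \frac{29}{100} e_{1} - \frac{911}{50} e_{2}
Answer: \frac{4359}{20434} e_{1} + \frac{92069}{10217} e_{2}


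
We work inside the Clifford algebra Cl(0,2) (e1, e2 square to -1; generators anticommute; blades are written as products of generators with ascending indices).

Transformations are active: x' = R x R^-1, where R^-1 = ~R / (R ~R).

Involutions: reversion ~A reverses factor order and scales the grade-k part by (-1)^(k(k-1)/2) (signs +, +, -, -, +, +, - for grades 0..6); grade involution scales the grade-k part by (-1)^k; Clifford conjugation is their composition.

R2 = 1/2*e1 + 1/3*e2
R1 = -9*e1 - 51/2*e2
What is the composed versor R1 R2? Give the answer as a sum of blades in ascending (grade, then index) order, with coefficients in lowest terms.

Distribute over the terms of R1 (each basis-blade product reordered to ascending indices, repeated generators contracted through their squares):
(-9*e1) R2 = 9/2 - 3*e1 e2
(-51/2*e2) R2 = 17/2 + 51/4*e1 e2
Summing the partial products and collecting blades:
Answer: 13 + 39/4*e1 e2


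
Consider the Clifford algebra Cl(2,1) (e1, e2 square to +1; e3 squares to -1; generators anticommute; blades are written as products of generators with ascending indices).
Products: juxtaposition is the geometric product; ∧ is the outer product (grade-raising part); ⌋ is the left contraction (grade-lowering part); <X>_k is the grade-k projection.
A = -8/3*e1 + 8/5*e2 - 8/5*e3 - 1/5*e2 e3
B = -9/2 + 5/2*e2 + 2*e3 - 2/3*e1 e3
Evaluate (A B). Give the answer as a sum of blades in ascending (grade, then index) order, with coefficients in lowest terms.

step 1: 36/5 + 196/15*e1 - 34/5*e2 + 853/90*e3 - 34/5*e1 e2 - 16/3*e1 e3 + 81/10*e2 e3 + 16/15*e1 e2 e3
Answer: 36/5 + 196/15*e1 - 34/5*e2 + 853/90*e3 - 34/5*e1 e2 - 16/3*e1 e3 + 81/10*e2 e3 + 16/15*e1 e2 e3


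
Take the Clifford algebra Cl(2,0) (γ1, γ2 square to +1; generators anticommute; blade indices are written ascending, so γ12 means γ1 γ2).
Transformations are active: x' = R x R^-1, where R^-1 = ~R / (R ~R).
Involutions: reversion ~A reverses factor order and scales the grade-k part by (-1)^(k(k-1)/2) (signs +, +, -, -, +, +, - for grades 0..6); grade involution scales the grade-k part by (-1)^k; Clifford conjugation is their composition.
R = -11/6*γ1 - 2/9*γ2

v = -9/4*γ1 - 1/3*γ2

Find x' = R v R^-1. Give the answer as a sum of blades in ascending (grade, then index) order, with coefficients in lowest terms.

~R = -11/6*γ1 - 2/9*γ2, and R ~R = 1105/324, so R^-1 = ~R / (1105/324).
R v = 907/216 + 1/9*γ12
Answer: -10009/4420*γ1 - 709/3315*γ2


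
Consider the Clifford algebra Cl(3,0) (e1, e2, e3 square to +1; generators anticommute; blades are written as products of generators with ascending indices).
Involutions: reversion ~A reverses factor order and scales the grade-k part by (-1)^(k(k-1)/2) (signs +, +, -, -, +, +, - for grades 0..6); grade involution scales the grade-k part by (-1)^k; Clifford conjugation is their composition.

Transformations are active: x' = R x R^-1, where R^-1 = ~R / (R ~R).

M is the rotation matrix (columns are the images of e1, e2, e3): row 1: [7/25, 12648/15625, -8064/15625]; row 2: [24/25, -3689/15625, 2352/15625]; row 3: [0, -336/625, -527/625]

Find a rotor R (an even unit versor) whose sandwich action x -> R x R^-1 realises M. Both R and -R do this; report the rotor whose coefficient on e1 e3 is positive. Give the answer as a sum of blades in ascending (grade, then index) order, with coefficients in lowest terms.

Method: write R = a + b12*e1 e2 + b13*e1 e3 + b23*e2 e3 with a^2 + b12^2 + b13^2 + b23^2 = 1 (so R^-1 = ~R). Expanding the columns R e_j ~R gives tr M = 4a^2 - 1 and, from the antisymmetric part, M21 - M12 = -4a*b12, M13 - M31 = 4a*b13, M32 - M23 = -4a*b23.
Here tr M = -12489/15625, so a^2 = (1 + tr M)/4 = 784/15625 and a = ±28/125. Taking a = 28/125: M21 - M12 = 2352/15625, M13 - M31 = -8064/15625, M32 - M23 = -10752/15625, giving b12 = -21/125, b13 = -72/125, b23 = 96/125, i.e. R = 28/125 - 21/125*e1 e2 - 72/125*e1 e3 + 96/125*e2 e3.
Its e1 e3 coefficient is negative, so report the other preimage -R.
Answer: -28/125 + 21/125*e1 e2 + 72/125*e1 e3 - 96/125*e2 e3. Key observation: the double cover Spin(3) -> SO(3) sends R and -R to the same matrix (trace -12489/15625 here), so the stated sign of the e1 e3 coefficient is what selects one sheet.


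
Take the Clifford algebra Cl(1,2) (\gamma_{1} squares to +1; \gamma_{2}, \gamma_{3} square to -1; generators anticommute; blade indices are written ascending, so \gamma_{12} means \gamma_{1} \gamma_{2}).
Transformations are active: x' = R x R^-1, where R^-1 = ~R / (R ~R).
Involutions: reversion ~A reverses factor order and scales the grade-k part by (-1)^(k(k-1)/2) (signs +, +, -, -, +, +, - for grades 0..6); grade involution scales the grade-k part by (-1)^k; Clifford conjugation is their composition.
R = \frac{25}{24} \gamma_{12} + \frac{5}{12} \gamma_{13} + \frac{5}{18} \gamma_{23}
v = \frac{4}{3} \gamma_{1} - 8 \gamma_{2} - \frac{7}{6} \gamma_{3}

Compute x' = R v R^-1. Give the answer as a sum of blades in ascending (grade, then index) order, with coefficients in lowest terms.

~R = -\frac{25}{24} \gamma_{12} - \frac{5}{12} \gamma_{13} - \frac{5}{18} \gamma_{23}, and R ~R = -\frac{6125}{5184}, so R^-1 = ~R / (-\frac{6125}{5184}).
R v = \frac{635}{72} \gamma_{1} - \frac{115}{108} \gamma_{2} - \frac{25}{9} \gamma_{3} + \frac{1075}{432} \gamma_{123}
Answer: -\frac{368}{147} \gamma_{1} + \frac{306}{49} \gamma_{2} + \frac{1633}{294} \gamma_{3}


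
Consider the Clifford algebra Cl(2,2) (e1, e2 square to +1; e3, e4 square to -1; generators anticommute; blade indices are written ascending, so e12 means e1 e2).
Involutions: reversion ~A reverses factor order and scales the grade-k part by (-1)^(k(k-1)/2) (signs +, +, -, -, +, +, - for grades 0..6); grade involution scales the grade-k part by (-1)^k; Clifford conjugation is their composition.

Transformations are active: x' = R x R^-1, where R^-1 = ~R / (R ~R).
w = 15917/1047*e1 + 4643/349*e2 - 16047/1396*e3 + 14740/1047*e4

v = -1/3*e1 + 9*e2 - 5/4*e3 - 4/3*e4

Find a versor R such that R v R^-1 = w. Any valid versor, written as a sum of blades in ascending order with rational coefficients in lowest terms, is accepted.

A norm check does it: q(v) = q(w) = 3733/48, hence R = v + w = 15568/1047*e1 + 7784/349*e2 - 4448/349*e3 + 4448/349*e4 realises the map — parallel part kept, (v - w)/2 negated, v carried to w.
Answer: 15568/1047*e1 + 7784/349*e2 - 4448/349*e3 + 4448/349*e4


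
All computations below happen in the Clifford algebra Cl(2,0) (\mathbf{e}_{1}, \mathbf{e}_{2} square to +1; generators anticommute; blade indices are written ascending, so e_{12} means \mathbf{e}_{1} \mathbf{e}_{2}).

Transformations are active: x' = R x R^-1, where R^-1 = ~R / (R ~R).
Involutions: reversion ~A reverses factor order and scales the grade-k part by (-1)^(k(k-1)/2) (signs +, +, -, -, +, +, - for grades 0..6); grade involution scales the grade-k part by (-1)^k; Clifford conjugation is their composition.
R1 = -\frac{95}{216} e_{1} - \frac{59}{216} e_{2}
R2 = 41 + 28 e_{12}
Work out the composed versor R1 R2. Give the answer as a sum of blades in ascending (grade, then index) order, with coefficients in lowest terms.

Distribute over the terms of R1 (each basis-blade product reordered to ascending indices, repeated generators contracted through their squares):
(-\frac{95}{216} e_{1}) R2 = -\frac{3895}{216} e_{1} - \frac{665}{54} e_{2}
(-\frac{59}{216} e_{2}) R2 = \frac{413}{54} e_{1} - \frac{2419}{216} e_{2}
Summing the partial products and collecting blades:
Answer: -\frac{2243}{216} e_{1} - \frac{1693}{72} e_{2}


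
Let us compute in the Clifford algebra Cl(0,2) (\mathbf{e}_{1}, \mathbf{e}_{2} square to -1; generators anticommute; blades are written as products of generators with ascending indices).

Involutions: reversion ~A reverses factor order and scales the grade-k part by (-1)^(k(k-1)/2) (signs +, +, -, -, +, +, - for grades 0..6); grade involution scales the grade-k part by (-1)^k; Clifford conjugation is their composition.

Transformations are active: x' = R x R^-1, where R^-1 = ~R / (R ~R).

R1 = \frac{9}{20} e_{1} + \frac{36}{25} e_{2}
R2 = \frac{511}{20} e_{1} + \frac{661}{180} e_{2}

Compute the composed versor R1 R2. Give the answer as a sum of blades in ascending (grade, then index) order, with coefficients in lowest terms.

Distribute over the terms of R1 (each basis-blade product reordered to ascending indices, repeated generators contracted through their squares):
(\frac{9}{20} e_{1}) R2 = -\frac{4599}{400} + \frac{661}{400} e_{1} e_{2}
(\frac{36}{25} e_{2}) R2 = -\frac{661}{125} - \frac{4599}{125} e_{1} e_{2}
Summing the partial products and collecting blades:
Answer: -\frac{33571}{2000} - \frac{70279}{2000} e_{1} e_{2}


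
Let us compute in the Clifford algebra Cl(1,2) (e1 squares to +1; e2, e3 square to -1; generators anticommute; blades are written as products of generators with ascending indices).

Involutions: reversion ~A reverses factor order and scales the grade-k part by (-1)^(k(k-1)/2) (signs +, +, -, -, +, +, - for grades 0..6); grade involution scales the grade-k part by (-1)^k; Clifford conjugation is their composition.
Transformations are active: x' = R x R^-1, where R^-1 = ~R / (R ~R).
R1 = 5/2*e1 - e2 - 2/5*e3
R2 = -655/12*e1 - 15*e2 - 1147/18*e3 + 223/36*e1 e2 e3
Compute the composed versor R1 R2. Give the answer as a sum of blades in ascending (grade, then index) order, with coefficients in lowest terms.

Distribute over the terms of R1 (each basis-blade product reordered to ascending indices, repeated generators contracted through their squares):
(5/2*e1) R2 = -3275/24 - 75/2*e1 e2 - 5735/36*e1 e3 + 1115/72*e2 e3
(-e2) R2 = -15 - 655/12*e1 e2 - 223/36*e1 e3 + 1147/18*e2 e3
(-2/5*e3) R2 = -1147/45 + 223/90*e1 e2 - 131/6*e1 e3 - 6*e2 e3
Summing the partial products and collecting blades:
Answer: -63701/360 - 16129/180*e1 e2 - 562/3*e1 e3 + 1757/24*e2 e3


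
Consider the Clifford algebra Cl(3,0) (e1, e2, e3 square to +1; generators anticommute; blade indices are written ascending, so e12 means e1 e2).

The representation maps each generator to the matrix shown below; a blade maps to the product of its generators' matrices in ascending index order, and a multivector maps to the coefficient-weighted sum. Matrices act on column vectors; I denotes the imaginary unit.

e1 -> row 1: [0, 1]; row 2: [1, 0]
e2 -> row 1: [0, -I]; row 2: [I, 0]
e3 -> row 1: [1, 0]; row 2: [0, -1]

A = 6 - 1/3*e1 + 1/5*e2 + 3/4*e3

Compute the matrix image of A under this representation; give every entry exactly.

M = (6)*1 + (-1/3)*rho(e1) + (1/5)*rho(e2) + (3/4)*rho(e3), summed entrywise (1 is the identity matrix):
Answer: row 1: [27/4, -1/3 - I/5]; row 2: [-1/3 + I/5, 21/4]


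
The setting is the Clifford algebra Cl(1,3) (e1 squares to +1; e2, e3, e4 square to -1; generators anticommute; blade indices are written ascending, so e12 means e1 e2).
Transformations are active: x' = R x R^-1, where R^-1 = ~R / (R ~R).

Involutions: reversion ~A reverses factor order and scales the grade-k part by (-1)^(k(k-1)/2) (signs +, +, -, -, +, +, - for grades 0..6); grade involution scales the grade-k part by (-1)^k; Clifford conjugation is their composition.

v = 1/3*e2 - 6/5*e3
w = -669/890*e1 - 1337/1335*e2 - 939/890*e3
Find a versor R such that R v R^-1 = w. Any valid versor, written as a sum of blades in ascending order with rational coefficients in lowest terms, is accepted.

The midline construction: v and w both square to -349/225, so reflecting in their sum -669/890*e1 - 892/1335*e2 - 2007/890*e3 exchanges them.
Answer: -669/890*e1 - 892/1335*e2 - 2007/890*e3


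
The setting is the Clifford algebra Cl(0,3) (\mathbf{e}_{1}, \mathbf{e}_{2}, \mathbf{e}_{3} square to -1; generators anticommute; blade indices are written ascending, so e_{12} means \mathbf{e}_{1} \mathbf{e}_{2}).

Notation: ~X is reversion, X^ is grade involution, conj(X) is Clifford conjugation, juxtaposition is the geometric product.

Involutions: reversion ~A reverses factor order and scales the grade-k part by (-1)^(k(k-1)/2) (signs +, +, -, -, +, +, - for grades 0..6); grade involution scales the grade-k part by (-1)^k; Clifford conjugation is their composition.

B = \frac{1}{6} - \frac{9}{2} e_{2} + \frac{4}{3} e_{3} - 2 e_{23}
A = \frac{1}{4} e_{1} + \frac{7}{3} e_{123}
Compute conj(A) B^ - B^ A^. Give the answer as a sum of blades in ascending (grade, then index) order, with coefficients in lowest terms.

first term: \frac{37}{8} e_{1} + \frac{143}{72} e_{12} + \frac{65}{6} e_{13} + \frac{8}{9} e_{123}
second term: -\frac{113}{24} e_{1} - \frac{143}{72} e_{12} - \frac{65}{6} e_{13} + \frac{1}{9} e_{123}
Answer: \frac{28}{3} e_{1} + \frac{143}{36} e_{12} + \frac{65}{3} e_{13} + \frac{7}{9} e_{123}


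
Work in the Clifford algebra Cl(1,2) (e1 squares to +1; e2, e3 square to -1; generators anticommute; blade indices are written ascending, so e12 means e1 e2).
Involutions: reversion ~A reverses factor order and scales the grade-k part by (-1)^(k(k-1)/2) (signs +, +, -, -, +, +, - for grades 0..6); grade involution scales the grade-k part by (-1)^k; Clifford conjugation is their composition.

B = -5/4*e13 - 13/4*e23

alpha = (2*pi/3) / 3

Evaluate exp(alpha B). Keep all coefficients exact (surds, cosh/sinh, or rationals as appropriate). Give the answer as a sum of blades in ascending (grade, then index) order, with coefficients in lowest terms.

B^2 term by term: the squares give (-5/4)^2*(e13)^2 + (-13/4)^2*(e23)^2 = 25/16*(+1) + 169/16*(-1) = -9 (each basis 2-blade squares to minus the product of its generators' squares); cross terms between blades sharing an index anticommute and cancel. So B^2 = -9.
B^2 = -9 — B^2 < 0, so the exponential closes trigonometrically: l = 3, alpha*l = 2*pi/3, so exp(alpha B) = cos(2*pi/3) + (sin(2*pi/3)/3)*B = -1/2 + (sqrt(3)/6)*B.
Answer: -1/2 - 5*sqrt(3)/24*e13 - 13*sqrt(3)/24*e23


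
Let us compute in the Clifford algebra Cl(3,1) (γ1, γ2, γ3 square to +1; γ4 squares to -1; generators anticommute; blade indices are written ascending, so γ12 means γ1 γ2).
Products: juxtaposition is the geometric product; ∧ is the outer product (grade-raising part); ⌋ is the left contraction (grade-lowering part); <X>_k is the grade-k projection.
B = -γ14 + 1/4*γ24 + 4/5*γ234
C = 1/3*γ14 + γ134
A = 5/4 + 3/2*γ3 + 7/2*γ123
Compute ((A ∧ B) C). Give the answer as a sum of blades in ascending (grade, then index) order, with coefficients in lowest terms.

step 1: -5/4*γ14 + 5/16*γ24 + 3/2*γ134 + 5/8*γ234
step 2: 13/12 + 3/4*γ3 - 35/48*γ12 + 25/48*γ123
Answer: 13/12 + 3/4*γ3 - 35/48*γ12 + 25/48*γ123


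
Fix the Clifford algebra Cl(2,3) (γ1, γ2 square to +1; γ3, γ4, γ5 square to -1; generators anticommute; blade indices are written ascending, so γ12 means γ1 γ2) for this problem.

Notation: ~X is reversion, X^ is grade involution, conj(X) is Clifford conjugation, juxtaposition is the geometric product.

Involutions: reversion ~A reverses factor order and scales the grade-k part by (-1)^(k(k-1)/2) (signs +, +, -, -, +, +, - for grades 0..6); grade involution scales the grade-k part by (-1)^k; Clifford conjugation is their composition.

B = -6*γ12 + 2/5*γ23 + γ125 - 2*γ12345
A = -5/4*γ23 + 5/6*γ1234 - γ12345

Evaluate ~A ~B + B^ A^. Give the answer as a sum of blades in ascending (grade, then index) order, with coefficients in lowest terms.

first term: -5/2 - 5/3*γ5 - 15/2*γ13 - 1/3*γ14 - 4*γ34 + 5/4*γ135 - 21/10*γ145 + 41/6*γ345
second term: -5/2 + 5/3*γ5 + 15/2*γ13 + 1/3*γ14 + 4*γ34 + 5/4*γ135 - 21/10*γ145 + 41/6*γ345
Answer: -5 + 5/2*γ135 - 21/5*γ145 + 41/3*γ345


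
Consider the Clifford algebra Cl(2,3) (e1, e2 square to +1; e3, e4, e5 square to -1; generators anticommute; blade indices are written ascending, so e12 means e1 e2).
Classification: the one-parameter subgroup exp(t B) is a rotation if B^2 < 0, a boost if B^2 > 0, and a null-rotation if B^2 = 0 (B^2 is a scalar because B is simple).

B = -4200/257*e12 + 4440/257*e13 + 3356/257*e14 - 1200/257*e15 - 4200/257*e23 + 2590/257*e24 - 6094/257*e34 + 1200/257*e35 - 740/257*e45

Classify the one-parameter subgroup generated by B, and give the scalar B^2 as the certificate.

B^2 term by term: the squares give (-4200/257)^2*(e12)^2 + (4440/257)^2*(e13)^2 + (3356/257)^2*(e14)^2 + (-1200/257)^2*(e15)^2 + (-4200/257)^2*(e23)^2 + (2590/257)^2*(e24)^2 + (-6094/257)^2*(e34)^2 + (1200/257)^2*(e35)^2 + (-740/257)^2*(e45)^2 = 17640000/66049*(-1) + 19713600/66049*(+1) + 11262736/66049*(+1) + 1440000/66049*(+1) + 17640000/66049*(+1) + 6708100/66049*(+1) + 37136836/66049*(-1) + 1440000/66049*(-1) + 547600/66049*(-1) = 0 (each basis 2-blade squares to minus the product of its generators' squares); cross terms between blades sharing an index anticommute and cancel; the commuting (index-disjoint) pairs give grade-4 terms 2*c*c'*(blade product), which cancel blade by blade — e1234: 51189600/66049 - 22999200/66049 - 28190400/66049 = 0; e1235: -10080000/66049 + 10080000/66049 = 0; e1245: 6216000/66049 - 6216000/66049 = 0; e1345: -6571200/66049 - 8054400/66049 + 14625600/66049 = 0; e2345: 6216000/66049 - 6216000/66049 = 0 — confirming B is simple. So B^2 = 0.
Answer: null-rotation, certificate B^2 = 0. No conjugation can change B^2 = 0; the sign gives the class.


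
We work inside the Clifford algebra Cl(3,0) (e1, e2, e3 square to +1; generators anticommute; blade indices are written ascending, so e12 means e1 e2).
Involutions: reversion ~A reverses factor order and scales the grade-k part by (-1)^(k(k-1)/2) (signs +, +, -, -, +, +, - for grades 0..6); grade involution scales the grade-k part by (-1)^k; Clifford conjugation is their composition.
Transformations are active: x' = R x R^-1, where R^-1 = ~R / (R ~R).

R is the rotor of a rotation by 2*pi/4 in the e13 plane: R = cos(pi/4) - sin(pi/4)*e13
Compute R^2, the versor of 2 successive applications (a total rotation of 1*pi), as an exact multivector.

Because a rotor carries half the rotation angle, composing 2 copies of this e13-plane rotor multiplies the phase: 2*(pi/4) = pi/2, hence R^2 = cos(pi/2) - sin(pi/2)*e13.
cos(pi/2) = 0 and sin(pi/2) = 1, so R^2 = -e13. The net rotation is 1*pi; the rotor keeps the half-angle phase exactly.
Answer: -e13


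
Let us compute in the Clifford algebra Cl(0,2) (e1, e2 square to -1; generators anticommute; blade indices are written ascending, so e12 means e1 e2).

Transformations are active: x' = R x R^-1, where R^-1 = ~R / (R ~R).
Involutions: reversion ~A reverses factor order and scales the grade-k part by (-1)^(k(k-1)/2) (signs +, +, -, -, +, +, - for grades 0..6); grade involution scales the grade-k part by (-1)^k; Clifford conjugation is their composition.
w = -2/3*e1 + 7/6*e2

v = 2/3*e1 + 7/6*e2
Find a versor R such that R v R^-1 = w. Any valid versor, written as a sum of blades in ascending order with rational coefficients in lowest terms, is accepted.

Construction: equal norms (both -65/36) license R = v + w = 7/3*e2 — nothing changes along that direction, while (v - w)/2 changes sign, so v maps onto w.
Answer: 7/3*e2


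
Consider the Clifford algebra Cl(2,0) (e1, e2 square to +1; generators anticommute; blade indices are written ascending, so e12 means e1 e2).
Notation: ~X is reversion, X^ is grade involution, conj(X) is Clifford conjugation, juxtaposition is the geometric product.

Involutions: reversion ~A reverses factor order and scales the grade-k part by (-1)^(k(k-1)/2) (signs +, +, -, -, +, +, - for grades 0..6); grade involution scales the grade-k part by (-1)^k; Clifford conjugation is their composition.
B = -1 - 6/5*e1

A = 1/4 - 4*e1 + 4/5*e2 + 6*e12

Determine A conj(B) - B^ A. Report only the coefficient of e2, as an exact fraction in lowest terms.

first term: -101/20 + 43/10*e1 - 8*e2 - 174/25*e12
second term: -101/20 + 43/10*e1 + 32/5*e2 - 126/25*e12
Answer: -72/5


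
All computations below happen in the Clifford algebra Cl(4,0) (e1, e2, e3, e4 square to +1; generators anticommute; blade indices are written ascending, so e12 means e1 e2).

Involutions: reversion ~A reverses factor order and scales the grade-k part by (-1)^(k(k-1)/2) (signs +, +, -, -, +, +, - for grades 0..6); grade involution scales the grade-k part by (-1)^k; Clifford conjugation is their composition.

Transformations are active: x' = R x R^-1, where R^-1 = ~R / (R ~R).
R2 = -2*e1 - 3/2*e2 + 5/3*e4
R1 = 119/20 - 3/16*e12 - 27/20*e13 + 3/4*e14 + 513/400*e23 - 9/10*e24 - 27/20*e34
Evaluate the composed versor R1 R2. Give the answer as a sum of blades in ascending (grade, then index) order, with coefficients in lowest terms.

Distribute over the terms of R2 (each basis-blade product reordered to ascending indices, repeated generators contracted through their squares):
R1 (-2*e1) = -119/10*e1 - 3/8*e2 - 27/10*e3 + 3/2*e4 - 513/200*e123 + 9/5*e124 + 27/10*e134
R1 (-3/2*e2) = 9/32*e1 - 357/40*e2 + 1539/800*e3 - 27/20*e4 - 81/40*e123 + 9/8*e124 + 81/40*e234
R1 (5/3*e4) = 5/4*e1 - 3/2*e2 - 9/4*e3 + 119/12*e4 - 5/16*e124 - 9/4*e134 + 171/80*e234
Summing the partial products and collecting blades:
Answer: -1659/160*e1 - 54/5*e2 - 2421/800*e3 + 151/15*e4 - 459/100*e123 + 209/80*e124 + 9/20*e134 + 333/80*e234


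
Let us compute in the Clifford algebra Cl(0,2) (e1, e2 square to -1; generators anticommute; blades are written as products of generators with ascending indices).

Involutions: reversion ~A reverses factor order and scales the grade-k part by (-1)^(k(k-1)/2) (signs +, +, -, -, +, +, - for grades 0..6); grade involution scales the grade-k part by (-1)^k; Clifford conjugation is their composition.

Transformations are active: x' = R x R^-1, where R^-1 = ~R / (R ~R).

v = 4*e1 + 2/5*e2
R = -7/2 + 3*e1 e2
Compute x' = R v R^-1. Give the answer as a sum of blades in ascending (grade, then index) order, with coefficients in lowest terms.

~R = -7/2 - 3*e1 e2, and R ~R = 85/4, so R^-1 = ~R / (85/4).
R v = -76/5*e1 + 53/5*e2
Answer: 428/425*e1 - 1654/425*e2


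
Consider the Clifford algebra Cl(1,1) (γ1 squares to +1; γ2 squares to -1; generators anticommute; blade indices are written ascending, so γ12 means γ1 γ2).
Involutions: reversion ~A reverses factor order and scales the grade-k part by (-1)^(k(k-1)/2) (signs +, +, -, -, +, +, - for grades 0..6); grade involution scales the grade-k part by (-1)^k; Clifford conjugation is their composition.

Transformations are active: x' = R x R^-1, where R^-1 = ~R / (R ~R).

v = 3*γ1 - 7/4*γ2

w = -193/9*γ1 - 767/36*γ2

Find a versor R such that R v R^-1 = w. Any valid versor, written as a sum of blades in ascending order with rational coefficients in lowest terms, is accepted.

Why this works: both vectors square to 95/16, so q(v) = q(w) and R = v + w = -166/9*γ1 - 415/18*γ2 carries v to w — its own direction survives, the complement (v - w)/2 flips.
Answer: -166/9*γ1 - 415/18*γ2


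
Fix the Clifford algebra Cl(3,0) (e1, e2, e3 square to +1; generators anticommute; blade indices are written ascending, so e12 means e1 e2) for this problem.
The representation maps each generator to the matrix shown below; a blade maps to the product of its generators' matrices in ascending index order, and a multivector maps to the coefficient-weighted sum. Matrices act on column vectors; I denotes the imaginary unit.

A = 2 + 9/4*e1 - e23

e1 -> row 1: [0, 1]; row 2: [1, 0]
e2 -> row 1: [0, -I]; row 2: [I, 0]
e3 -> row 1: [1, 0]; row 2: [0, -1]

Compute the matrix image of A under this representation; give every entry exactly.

Bivector images (products of the table entries): rho(e23) = rho(e2)rho(e3) = row 1: [0, I]; row 2: [I, 0].
M = (2)*1 + (9/4)*rho(e1) + (-1)*rho(e23), summed entrywise (1 is the identity matrix):
Answer: row 1: [2, 9/4 - I]; row 2: [9/4 - I, 2]


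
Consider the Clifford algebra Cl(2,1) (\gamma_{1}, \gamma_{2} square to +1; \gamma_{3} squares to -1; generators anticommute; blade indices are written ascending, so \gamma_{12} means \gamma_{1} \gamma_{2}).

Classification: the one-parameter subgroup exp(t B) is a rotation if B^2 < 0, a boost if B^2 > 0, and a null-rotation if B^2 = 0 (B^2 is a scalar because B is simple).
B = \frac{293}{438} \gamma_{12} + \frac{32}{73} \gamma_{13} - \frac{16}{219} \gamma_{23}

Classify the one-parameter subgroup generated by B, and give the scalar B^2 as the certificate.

B^2 term by term: the squares give (\frac{293}{438})^2*(\gamma_{12})^2 + (\frac{32}{73})^2*(\gamma_{13})^2 + (-\frac{16}{219})^2*(\gamma_{23})^2 = \frac{85849}{191844}*(-1) + \frac{1024}{5329}*(+1) + \frac{256}{47961}*(+1) = -\frac{1}{4} (each basis 2-blade squares to minus the product of its generators' squares); cross terms between blades sharing an index anticommute and cancel. So B^2 = -\frac{1}{4}.
Answer: rotation, certificate B^2 = -\frac{1}{4}. The class reads off the invariant scalar -\frac{1}{4} directly.


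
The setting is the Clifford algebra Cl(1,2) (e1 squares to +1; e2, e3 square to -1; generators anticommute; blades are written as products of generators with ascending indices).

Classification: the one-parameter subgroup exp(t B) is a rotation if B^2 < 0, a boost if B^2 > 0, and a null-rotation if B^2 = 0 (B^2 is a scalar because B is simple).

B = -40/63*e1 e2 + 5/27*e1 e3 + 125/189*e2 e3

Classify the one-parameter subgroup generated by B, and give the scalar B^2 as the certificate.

B^2 term by term: the squares give (-40/63)^2*(e1 e2)^2 + (5/27)^2*(e1 e3)^2 + (125/189)^2*(e2 e3)^2 = 1600/3969*(+1) + 25/729*(+1) + 15625/35721*(-1) = 0 (each basis 2-blade squares to minus the product of its generators' squares); cross terms between blades sharing an index anticommute and cancel. So B^2 = 0.
Answer: null-rotation, certificate B^2 = 0. One invariant decides it: the square 0 survives every conjugation, and its sign is exactly the classification.


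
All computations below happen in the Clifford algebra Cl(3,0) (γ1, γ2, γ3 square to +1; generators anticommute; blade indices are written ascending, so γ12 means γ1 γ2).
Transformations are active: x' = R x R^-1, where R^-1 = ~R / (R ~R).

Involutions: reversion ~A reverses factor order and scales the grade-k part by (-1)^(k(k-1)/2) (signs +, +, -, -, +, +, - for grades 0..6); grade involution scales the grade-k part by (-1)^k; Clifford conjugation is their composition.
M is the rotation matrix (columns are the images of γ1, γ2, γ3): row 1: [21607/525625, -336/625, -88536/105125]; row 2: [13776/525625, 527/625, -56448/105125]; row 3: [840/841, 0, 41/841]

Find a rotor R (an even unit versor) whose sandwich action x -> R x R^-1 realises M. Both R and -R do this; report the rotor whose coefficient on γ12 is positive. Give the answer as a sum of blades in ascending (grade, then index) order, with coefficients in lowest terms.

Method: write R = a + b12*γ12 + b13*γ13 + b23*γ23 with a^2 + b12^2 + b13^2 + b23^2 = 1 (so R^-1 = ~R). Expanding the columns R e_j ~R gives tr M = 4a^2 - 1 and, from the antisymmetric part, M21 - M12 = -4a*b12, M13 - M31 = 4a*b13, M32 - M23 = -4a*b23.
Here tr M = 490439/525625, so a^2 = (1 + tr M)/4 = 254016/525625 and a = ±504/725. Taking a = 504/725: M21 - M12 = 296352/525625, M13 - M31 = -193536/105125, M32 - M23 = 56448/105125, giving b12 = -147/725, b13 = -96/145, b23 = -28/145, i.e. R = 504/725 - 147/725*γ12 - 96/145*γ13 - 28/145*γ23.
Its γ12 coefficient is negative, so report the other preimage -R.
Answer: -504/725 + 147/725*γ12 + 96/145*γ13 + 28/145*γ23. Note: both R and -R realise this M (trace 490439/525625); the covering map identifies them, and the γ12-coefficient sign is the tie-breaker.


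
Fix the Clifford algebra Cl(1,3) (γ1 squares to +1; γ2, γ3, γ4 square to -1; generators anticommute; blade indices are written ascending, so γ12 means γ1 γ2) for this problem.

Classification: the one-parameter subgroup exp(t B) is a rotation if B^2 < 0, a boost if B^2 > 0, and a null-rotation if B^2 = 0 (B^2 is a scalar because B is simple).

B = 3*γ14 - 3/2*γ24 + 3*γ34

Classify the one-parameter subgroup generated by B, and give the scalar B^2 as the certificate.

B^2 term by term: the squares give (3)^2*(γ14)^2 + (-3/2)^2*(γ24)^2 + (3)^2*(γ34)^2 = 9*(+1) + 9/4*(-1) + 9*(-1) = -9/4 (each basis 2-blade squares to minus the product of its generators' squares); cross terms between blades sharing an index anticommute and cancel. So B^2 = -9/4.
Answer: rotation, certificate B^2 = -9/4. One invariant decides it: the square -9/4 survives every conjugation, and its sign is exactly the classification.


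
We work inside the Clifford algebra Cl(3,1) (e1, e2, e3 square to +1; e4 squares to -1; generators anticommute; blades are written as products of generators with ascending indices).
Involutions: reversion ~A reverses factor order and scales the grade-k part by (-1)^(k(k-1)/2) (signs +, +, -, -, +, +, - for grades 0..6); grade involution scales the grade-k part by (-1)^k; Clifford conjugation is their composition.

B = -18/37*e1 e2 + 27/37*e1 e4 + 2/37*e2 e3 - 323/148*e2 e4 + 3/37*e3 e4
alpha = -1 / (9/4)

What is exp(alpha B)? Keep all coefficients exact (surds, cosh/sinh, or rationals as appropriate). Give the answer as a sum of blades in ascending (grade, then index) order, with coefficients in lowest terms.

B^2 term by term: the squares give (-18/37)^2*(e1 e2)^2 + (27/37)^2*(e1 e4)^2 + (2/37)^2*(e2 e3)^2 + (-323/148)^2*(e2 e4)^2 + (3/37)^2*(e3 e4)^2 = 324/1369*(-1) + 729/1369*(+1) + 4/1369*(-1) + 104329/21904*(+1) + 9/1369*(+1) = 81/16 (each basis 2-blade squares to minus the product of its generators' squares); cross terms between blades sharing an index anticommute and cancel; the commuting (index-disjoint) pairs give grade-4 terms 2*c*c'*(blade product), which cancel blade by blade — e1 e2 e3 e4: -108/1369 + 108/1369 = 0 — confirming B is simple. So B^2 = 81/16.
B^2 = 81/16 — the series telescopes hyperbolically here: l = 9/4, alpha*l = -1, so exp(alpha B) = cosh(-1) + (sinh(-1)/(9/4))*B = cosh(1) + (-4*sinh(1)/9)*B.
Answer: cosh(1) + 8*sinh(1)/37*e1 e2 - 12*sinh(1)/37*e1 e4 - 8*sinh(1)/333*e2 e3 + 323*sinh(1)/333*e2 e4 - 4*sinh(1)/111*e3 e4
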